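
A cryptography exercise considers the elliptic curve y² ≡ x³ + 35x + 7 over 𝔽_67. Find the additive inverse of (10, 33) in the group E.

-(10, 33) = (10, -33 mod 67) = (10, 34).

(10, 34)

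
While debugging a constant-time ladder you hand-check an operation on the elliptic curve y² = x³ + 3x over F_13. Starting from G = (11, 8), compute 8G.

(3, 7)

Repeated addition: build up to 8G.
2G: tangent at (11, 8): λ = (3·11² + 3)/(2·8) ≡ 2/3. 3⁻¹ ≡ 9 (mod 13) since 3·9 = 27 ≡ 1, so λ ≡ 2·9 ≡ 5.
  x = λ² - 11 - 11 = 25 - 22 ≡ 3; y = λ·(11 - 3) - 8 ≡ 6. → (3, 6)
3G: (3, 6) + (11, 8). λ = (8 - 6)/(11 - 3) ≡ 2/8 mod 13. 8⁻¹ ≡ 5 (mod 13), so λ ≡ 10.
  x = λ² - 3 - 11 = 100 - 14 ≡ 8; y = λ·(3 - 8) - 6 ≡ 9. → (8, 9)
4G: (8, 9) + (11, 8). λ = (8 - 9)/(11 - 8) ≡ 12/3 mod 13. 3⁻¹ ≡ 9 (mod 13) since 3·9 = 27 ≡ 1, so λ ≡ 4.
  x = λ² - 8 - 11 = 16 - 19 ≡ 10; y = λ·(8 - 10) - 9 ≡ 9. → (10, 9)
5G: (10, 9) + (11, 8). λ = (8 - 9)/(11 - 10) ≡ 12/1 mod 13. 1⁻¹ ≡ 1 (mod 13) since 1·1 = 1 ≡ 1, so λ ≡ 12.
  x = λ² - 10 - 11 = 144 - 21 ≡ 6; y = λ·(10 - 6) - 9 ≡ 0. → (6, 0)
6G: (6, 0) + (11, 8). λ = (8 - 0)/(11 - 6) ≡ 8/5 mod 13. 5⁻¹ ≡ 8 (mod 13), so λ ≡ 12.
  x = λ² - 6 - 11 = 144 - 17 ≡ 10; y = λ·(6 - 10) - 0 ≡ 4. → (10, 4)
7G: (10, 4) + (11, 8). λ = (8 - 4)/(11 - 10) ≡ 4/1 mod 13. 1⁻¹ ≡ 1 (mod 13), so λ ≡ 4.
  x = λ² - 10 - 11 = 16 - 21 ≡ 8; y = λ·(10 - 8) - 4 ≡ 4. → (8, 4)
8G: (8, 4) + (11, 8). λ = (8 - 4)/(11 - 8) ≡ 4/3 mod 13. 3⁻¹ ≡ 9 (mod 13) since 3·9 = 27 ≡ 1, so λ ≡ 10.
  x = λ² - 8 - 11 = 100 - 19 ≡ 3; y = λ·(8 - 3) - 4 ≡ 7. → (3, 7)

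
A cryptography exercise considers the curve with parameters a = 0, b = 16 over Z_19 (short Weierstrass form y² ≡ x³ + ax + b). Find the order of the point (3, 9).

2P: tangent at (3, 9): λ = (3·3² + 0)/(2·9) ≡ 8/18. 18⁻¹ ≡ 18 (mod 19) since 18·18 = 324 ≡ 1, so λ ≡ 8·18 ≡ 11.
  x = λ² - 3 - 3 = 121 - 6 ≡ 1; y = λ·(3 - 1) - 9 ≡ 13. → (1, 13)
3P: (1, 13) + (3, 9). λ = (9 - 13)/(3 - 1) ≡ 15/2 mod 19. 2⁻¹ ≡ 10 (mod 19) since 2·10 = 20 ≡ 1, so λ ≡ 17.
  x = λ² - 1 - 3 = 289 - 4 ≡ 0; y = λ·(1 - 0) - 13 ≡ 4. → (0, 4)
4P: (0, 4) + (3, 9). λ = (9 - 4)/(3 - 0) ≡ 5/3 mod 19. 3⁻¹ ≡ 13 (mod 19), so λ ≡ 8.
  x = λ² - 0 - 3 = 64 - 3 ≡ 4; y = λ·(0 - 4) - 4 ≡ 2. → (4, 2)
5P: (4, 2) + (3, 9). λ = (9 - 2)/(3 - 4) ≡ 7/18 mod 19. 18⁻¹ ≡ 18 (mod 19), so λ ≡ 12.
  x = λ² - 4 - 3 = 144 - 7 ≡ 4; y = λ·(4 - 4) - 2 ≡ 17. → (4, 17)
6P: (4, 17) + (3, 9). λ = (9 - 17)/(3 - 4) ≡ 11/18 mod 19. 18⁻¹ ≡ 18 (mod 19), so λ ≡ 8.
  x = λ² - 4 - 3 = 64 - 7 ≡ 0; y = λ·(4 - 0) - 17 ≡ 15. → (0, 15)
7P: (0, 15) + (3, 9). λ = (9 - 15)/(3 - 0) ≡ 13/3 mod 19. 3⁻¹ ≡ 13 (mod 19), so λ ≡ 17.
  x = λ² - 0 - 3 = 289 - 3 ≡ 1; y = λ·(0 - 1) - 15 ≡ 6. → (1, 6)
8P: (1, 6) + (3, 9). λ = (9 - 6)/(3 - 1) ≡ 3/2 mod 19. 2⁻¹ ≡ 10 (mod 19), so λ ≡ 11.
  x = λ² - 1 - 3 = 121 - 4 ≡ 3; y = λ·(1 - 3) - 6 ≡ 10. → (3, 10)
9P: (3, 10) + (3, 9): same x and y₁ ≡ -y₂, so the sum is O.
9P = O, so the order is 9.

9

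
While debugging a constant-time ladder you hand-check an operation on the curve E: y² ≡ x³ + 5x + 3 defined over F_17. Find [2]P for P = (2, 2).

tangent at (2, 2): λ = (3·2² + 5)/(2·2) ≡ 0/4. 4⁻¹ ≡ 13 (mod 17), so λ ≡ 0·13 ≡ 0.
  x = λ² - 2 - 2 = 0 - 4 ≡ 13; y = λ·(2 - 13) - 2 ≡ 15. → (13, 15)

(13, 15)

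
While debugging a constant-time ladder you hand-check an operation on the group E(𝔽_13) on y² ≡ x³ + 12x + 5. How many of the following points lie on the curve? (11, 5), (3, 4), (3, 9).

3

(11, 5): 5² ≡ 12, rhs ≡ 12 → on.
(3, 4): 4² ≡ 3, rhs ≡ 3 → on.
(3, 9): 9² ≡ 3, rhs ≡ 3 → on.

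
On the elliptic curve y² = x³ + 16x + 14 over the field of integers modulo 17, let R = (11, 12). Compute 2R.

(8, 12)

tangent at (11, 12): λ = (3·11² + 16)/(2·12) ≡ 5/7. 7⁻¹ ≡ 5 (mod 17) since 7·5 = 35 ≡ 1, so λ ≡ 5·5 ≡ 8.
  x = λ² - 11 - 11 = 64 - 22 ≡ 8; y = λ·(11 - 8) - 12 ≡ 12. → (8, 12)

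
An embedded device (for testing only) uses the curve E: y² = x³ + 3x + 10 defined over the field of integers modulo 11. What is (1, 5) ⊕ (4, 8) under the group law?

(7, 0)

(1, 5) + (4, 8). λ = (8 - 5)/(4 - 1) ≡ 3/3 mod 11. 3⁻¹ ≡ 4 (mod 11) since 3·4 = 12 ≡ 1, so λ ≡ 1.
  x = λ² - 1 - 4 = 1 - 5 ≡ 7; y = λ·(1 - 7) - 5 ≡ 0. → (7, 0)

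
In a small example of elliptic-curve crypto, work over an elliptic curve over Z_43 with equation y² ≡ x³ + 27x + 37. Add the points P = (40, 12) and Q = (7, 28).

(40, 12) + (7, 28). λ = (28 - 12)/(7 - 40) ≡ 16/10 mod 43. 10⁻¹ ≡ 13 (mod 43), so λ ≡ 36.
  x = λ² - 40 - 7 = 1296 - 47 ≡ 2; y = λ·(40 - 2) - 12 ≡ 23. → (2, 23)

(2, 23)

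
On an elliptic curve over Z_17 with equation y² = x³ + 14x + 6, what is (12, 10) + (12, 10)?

tangent at (12, 10): λ = (3·12² + 14)/(2·10) ≡ 4/3. 3⁻¹ ≡ 6 (mod 17), so λ ≡ 4·6 ≡ 7.
  x = λ² - 12 - 12 = 49 - 24 ≡ 8; y = λ·(12 - 8) - 10 ≡ 1. → (8, 1)

(8, 1)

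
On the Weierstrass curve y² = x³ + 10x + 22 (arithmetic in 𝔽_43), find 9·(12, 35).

O

Write G = (12, 35).
Double-and-add on 9 = (1001)₂. Start with G = (12, 35) for the leading 1-bit.
double: tangent at (12, 35): λ = (3·12² + 10)/(2·35) ≡ 12/27. 27⁻¹ ≡ 8 (mod 43), so λ ≡ 12·8 ≡ 10.
  x = λ² - 12 - 12 = 100 - 24 ≡ 33; y = λ·(12 - 33) - 35 ≡ 13. → (33, 13)
double: tangent at (33, 13): λ = (3·33² + 10)/(2·13) ≡ 9/26. 26⁻¹ ≡ 5 (mod 43), so λ ≡ 9·5 ≡ 2.
  x = λ² - 33 - 33 = 4 - 66 ≡ 24; y = λ·(33 - 24) - 13 ≡ 5. → (24, 5)
double: tangent at (24, 5): λ = (3·24² + 10)/(2·5) ≡ 18/10. 10⁻¹ ≡ 13 (mod 43), so λ ≡ 18·13 ≡ 19.
  x = λ² - 24 - 24 = 361 - 48 ≡ 12; y = λ·(24 - 12) - 5 ≡ 8. → (12, 8)
add G: (12, 8) + (12, 35): same x and y₁ ≡ -y₂, so the sum is the point at infinity.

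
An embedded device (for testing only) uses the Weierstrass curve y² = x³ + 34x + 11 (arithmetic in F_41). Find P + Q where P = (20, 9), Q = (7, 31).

(20, 9) + (7, 31). λ = (31 - 9)/(7 - 20) ≡ 22/28 mod 41. 28⁻¹ ≡ 22 (mod 41) since 28·22 = 616 ≡ 1, so λ ≡ 33.
  x = λ² - 20 - 7 = 1089 - 27 ≡ 37; y = λ·(20 - 37) - 9 ≡ 4. → (37, 4)

(37, 4)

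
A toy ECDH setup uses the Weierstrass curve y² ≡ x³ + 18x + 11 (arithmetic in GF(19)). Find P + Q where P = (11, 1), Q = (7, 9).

(5, 6)

(11, 1) + (7, 9). λ = (9 - 1)/(7 - 11) ≡ 8/15 mod 19. 15⁻¹ ≡ 14 (mod 19), so λ ≡ 17.
  x = λ² - 11 - 7 = 289 - 18 ≡ 5; y = λ·(11 - 5) - 1 ≡ 6. → (5, 6)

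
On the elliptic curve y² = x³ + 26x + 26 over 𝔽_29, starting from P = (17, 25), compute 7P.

Double-and-add on 7 = (111)₂. Start with P = (17, 25) for the leading 1-bit.
double: tangent at (17, 25): λ = (3·17² + 26)/(2·25) ≡ 23/21. 21⁻¹ ≡ 18 (mod 29), so λ ≡ 23·18 ≡ 8.
  x = λ² - 17 - 17 = 64 - 34 ≡ 1; y = λ·(17 - 1) - 25 ≡ 16. → (1, 16)
add P: (1, 16) + (17, 25). λ = (25 - 16)/(17 - 1) ≡ 9/16 mod 29. 16⁻¹ ≡ 20 (mod 29) since 16·20 = 320 ≡ 1, so λ ≡ 6.
  x = λ² - 1 - 17 = 36 - 18 ≡ 18; y = λ·(1 - 18) - 16 ≡ 27. → (18, 27)
double: tangent at (18, 27): λ = (3·18² + 26)/(2·27) ≡ 12/25. 25⁻¹ ≡ 7 (mod 29), so λ ≡ 12·7 ≡ 26.
  x = λ² - 18 - 18 = 676 - 36 ≡ 2; y = λ·(18 - 2) - 27 ≡ 12. → (2, 12)
add P: (2, 12) + (17, 25). λ = (25 - 12)/(17 - 2) ≡ 13/15 mod 29. 15⁻¹ ≡ 2 (mod 29), so λ ≡ 26.
  x = λ² - 2 - 17 = 676 - 19 ≡ 19; y = λ·(2 - 19) - 12 ≡ 10. → (19, 10)

(19, 10)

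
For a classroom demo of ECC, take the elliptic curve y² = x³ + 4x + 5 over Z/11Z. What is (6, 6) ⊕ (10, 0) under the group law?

(6, 6) + (10, 0). λ = (0 - 6)/(10 - 6) ≡ 5/4 mod 11. 4⁻¹ ≡ 3 (mod 11) since 4·3 = 12 ≡ 1, so λ ≡ 4.
  x = λ² - 6 - 10 = 16 - 16 ≡ 0; y = λ·(6 - 0) - 6 ≡ 7. → (0, 7)

(0, 7)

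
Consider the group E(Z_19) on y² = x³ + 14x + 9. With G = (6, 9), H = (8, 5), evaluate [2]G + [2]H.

(8, 14)

First 2G:
Repeated addition: build up to 2G.
2G: tangent at (6, 9): λ = (3·6² + 14)/(2·9) ≡ 8/18. 18⁻¹ ≡ 18 (mod 19), so λ ≡ 8·18 ≡ 11.
  x = λ² - 6 - 6 = 121 - 12 ≡ 14; y = λ·(6 - 14) - 9 ≡ 17. → (14, 17)
2G = (14, 17).
Next 2H:
Repeated addition: build up to 2H.
2H: tangent at (8, 5): λ = (3·8² + 14)/(2·5) ≡ 16/10. 10⁻¹ ≡ 2 (mod 19) since 10·2 = 20 ≡ 1, so λ ≡ 16·2 ≡ 13.
  x = λ² - 8 - 8 = 169 - 16 ≡ 1; y = λ·(8 - 1) - 5 ≡ 10. → (1, 10)
2H = (1, 10).
Finally 2G + 2H:
(14, 17) + (1, 10). λ = (10 - 17)/(1 - 14) ≡ 12/6 mod 19. 6⁻¹ ≡ 16 (mod 19), so λ ≡ 2.
  x = λ² - 14 - 1 = 4 - 15 ≡ 8; y = λ·(14 - 8) - 17 ≡ 14. → (8, 14)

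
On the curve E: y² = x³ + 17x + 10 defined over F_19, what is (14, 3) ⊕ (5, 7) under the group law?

(7, 15)

(14, 3) + (5, 7). λ = (7 - 3)/(5 - 14) ≡ 4/10 mod 19. 10⁻¹ ≡ 2 (mod 19) since 10·2 = 20 ≡ 1, so λ ≡ 8.
  x = λ² - 14 - 5 = 64 - 19 ≡ 7; y = λ·(14 - 7) - 3 ≡ 15. → (7, 15)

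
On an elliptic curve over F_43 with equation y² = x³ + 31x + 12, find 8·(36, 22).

(8, 27)

Write G = (36, 22).
Double-and-add on 8 = (1000)₂. Start with G = (36, 22) for the leading 1-bit.
double: tangent at (36, 22): λ = (3·36² + 31)/(2·22) ≡ 6/1. 1⁻¹ ≡ 1 (mod 43) since 1·1 = 1 ≡ 1, so λ ≡ 6·1 ≡ 6.
  x = λ² - 36 - 36 = 36 - 72 ≡ 7; y = λ·(36 - 7) - 22 ≡ 23. → (7, 23)
double: tangent at (7, 23): λ = (3·7² + 31)/(2·23) ≡ 6/3. 3⁻¹ ≡ 29 (mod 43) since 3·29 = 87 ≡ 1, so λ ≡ 6·29 ≡ 2.
  x = λ² - 7 - 7 = 4 - 14 ≡ 33; y = λ·(7 - 33) - 23 ≡ 11. → (33, 11)
double: tangent at (33, 11): λ = (3·33² + 31)/(2·11) ≡ 30/22. 22⁻¹ ≡ 2 (mod 43) since 22·2 = 44 ≡ 1, so λ ≡ 30·2 ≡ 17.
  x = λ² - 33 - 33 = 289 - 66 ≡ 8; y = λ·(33 - 8) - 11 ≡ 27. → (8, 27)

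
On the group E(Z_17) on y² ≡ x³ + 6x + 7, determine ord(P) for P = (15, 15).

10

2P: tangent at (15, 15): λ = (3·15² + 6)/(2·15) ≡ 1/13. 13⁻¹ ≡ 4 (mod 17), so λ ≡ 1·4 ≡ 4.
  x = λ² - 15 - 15 = 16 - 30 ≡ 3; y = λ·(15 - 3) - 15 ≡ 16. → (3, 16)
3P: (3, 16) + (15, 15). λ = (15 - 16)/(15 - 3) ≡ 16/12 mod 17. 12⁻¹ ≡ 10 (mod 17) since 12·10 = 120 ≡ 1, so λ ≡ 7.
  x = λ² - 3 - 15 = 49 - 18 ≡ 14; y = λ·(3 - 14) - 16 ≡ 9. → (14, 9)
4P: (14, 9) + (15, 15). λ = (15 - 9)/(15 - 14) ≡ 6/1 mod 17. 1⁻¹ ≡ 1 (mod 17), so λ ≡ 6.
  x = λ² - 14 - 15 = 36 - 29 ≡ 7; y = λ·(14 - 7) - 9 ≡ 16. → (7, 16)
5P: (7, 16) + (15, 15). λ = (15 - 16)/(15 - 7) ≡ 16/8 mod 17. 8⁻¹ ≡ 15 (mod 17) since 8·15 = 120 ≡ 1, so λ ≡ 2.
  x = λ² - 7 - 15 = 4 - 22 ≡ 16; y = λ·(7 - 16) - 16 ≡ 0. → (16, 0)
6P: (16, 0) + (15, 15). λ = (15 - 0)/(15 - 16) ≡ 15/16 mod 17. 16⁻¹ ≡ 16 (mod 17), so λ ≡ 2.
  x = λ² - 16 - 15 = 4 - 31 ≡ 7; y = λ·(16 - 7) - 0 ≡ 1. → (7, 1)
7P: (7, 1) + (15, 15). λ = (15 - 1)/(15 - 7) ≡ 14/8 mod 17. 8⁻¹ ≡ 15 (mod 17), so λ ≡ 6.
  x = λ² - 7 - 15 = 36 - 22 ≡ 14; y = λ·(7 - 14) - 1 ≡ 8. → (14, 8)
8P: (14, 8) + (15, 15). λ = (15 - 8)/(15 - 14) ≡ 7/1 mod 17. 1⁻¹ ≡ 1 (mod 17) since 1·1 = 1 ≡ 1, so λ ≡ 7.
  x = λ² - 14 - 15 = 49 - 29 ≡ 3; y = λ·(14 - 3) - 8 ≡ 1. → (3, 1)
9P: (3, 1) + (15, 15). λ = (15 - 1)/(15 - 3) ≡ 14/12 mod 17. 12⁻¹ ≡ 10 (mod 17) since 12·10 = 120 ≡ 1, so λ ≡ 4.
  x = λ² - 3 - 15 = 16 - 18 ≡ 15; y = λ·(3 - 15) - 1 ≡ 2. → (15, 2)
10P: (15, 2) + (15, 15): same x and y₁ ≡ -y₂, so the sum is ∞.
10P = ∞, so the order is 10.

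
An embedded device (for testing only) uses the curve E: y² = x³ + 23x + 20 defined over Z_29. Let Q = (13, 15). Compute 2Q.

(9, 17)

tangent at (13, 15): λ = (3·13² + 23)/(2·15) ≡ 8/1. 1⁻¹ ≡ 1 (mod 29), so λ ≡ 8·1 ≡ 8.
  x = λ² - 13 - 13 = 64 - 26 ≡ 9; y = λ·(13 - 9) - 15 ≡ 17. → (9, 17)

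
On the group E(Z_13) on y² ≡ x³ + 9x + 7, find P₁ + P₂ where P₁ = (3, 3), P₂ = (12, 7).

(12, 6)

(3, 3) + (12, 7). λ = (7 - 3)/(12 - 3) ≡ 4/9 mod 13. 9⁻¹ ≡ 3 (mod 13), so λ ≡ 12.
  x = λ² - 3 - 12 = 144 - 15 ≡ 12; y = λ·(3 - 12) - 3 ≡ 6. → (12, 6)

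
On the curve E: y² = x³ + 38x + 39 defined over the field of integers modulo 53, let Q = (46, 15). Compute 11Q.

Repeated addition: build up to 11Q.
2Q: tangent at (46, 15): λ = (3·46² + 38)/(2·15) ≡ 26/30. 30⁻¹ ≡ 23 (mod 53), so λ ≡ 26·23 ≡ 15.
  x = λ² - 46 - 46 = 225 - 92 ≡ 27; y = λ·(46 - 27) - 15 ≡ 5. → (27, 5)
3Q: (27, 5) + (46, 15). λ = (15 - 5)/(46 - 27) ≡ 10/19 mod 53. 19⁻¹ ≡ 14 (mod 53), so λ ≡ 34.
  x = λ² - 27 - 46 = 1156 - 73 ≡ 23; y = λ·(27 - 23) - 5 ≡ 25. → (23, 25)
4Q: (23, 25) + (46, 15). λ = (15 - 25)/(46 - 23) ≡ 43/23 mod 53. 23⁻¹ ≡ 30 (mod 53) since 23·30 = 690 ≡ 1, so λ ≡ 18.
  x = λ² - 23 - 46 = 324 - 69 ≡ 43; y = λ·(23 - 43) - 25 ≡ 39. → (43, 39)
5Q: (43, 39) + (46, 15). λ = (15 - 39)/(46 - 43) ≡ 29/3 mod 53. 3⁻¹ ≡ 18 (mod 53), so λ ≡ 45.
  x = λ² - 43 - 46 = 2025 - 89 ≡ 28; y = λ·(43 - 28) - 39 ≡ 0. → (28, 0)
6Q: (28, 0) + (46, 15). λ = (15 - 0)/(46 - 28) ≡ 15/18 mod 53. 18⁻¹ ≡ 3 (mod 53), so λ ≡ 45.
  x = λ² - 28 - 46 = 2025 - 74 ≡ 43; y = λ·(28 - 43) - 0 ≡ 14. → (43, 14)
7Q: (43, 14) + (46, 15). λ = (15 - 14)/(46 - 43) ≡ 1/3 mod 53. 3⁻¹ ≡ 18 (mod 53), so λ ≡ 18.
  x = λ² - 43 - 46 = 324 - 89 ≡ 23; y = λ·(43 - 23) - 14 ≡ 28. → (23, 28)
8Q: (23, 28) + (46, 15). λ = (15 - 28)/(46 - 23) ≡ 40/23 mod 53. 23⁻¹ ≡ 30 (mod 53), so λ ≡ 34.
  x = λ² - 23 - 46 = 1156 - 69 ≡ 27; y = λ·(23 - 27) - 28 ≡ 48. → (27, 48)
9Q: (27, 48) + (46, 15). λ = (15 - 48)/(46 - 27) ≡ 20/19 mod 53. 19⁻¹ ≡ 14 (mod 53), so λ ≡ 15.
  x = λ² - 27 - 46 = 225 - 73 ≡ 46; y = λ·(27 - 46) - 48 ≡ 38. → (46, 38)
10Q: (46, 38) + (46, 15): same x and y₁ ≡ -y₂, so the sum is O.
11Q: O + (46, 15) = (46, 15) (identity).

(46, 15)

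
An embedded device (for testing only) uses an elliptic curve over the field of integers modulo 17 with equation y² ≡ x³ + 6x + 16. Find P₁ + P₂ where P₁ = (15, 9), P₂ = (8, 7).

(15, 9) + (8, 7). λ = (7 - 9)/(8 - 15) ≡ 15/10 mod 17. 10⁻¹ ≡ 12 (mod 17), so λ ≡ 10.
  x = λ² - 15 - 8 = 100 - 23 ≡ 9; y = λ·(15 - 9) - 9 ≡ 0. → (9, 0)

(9, 0)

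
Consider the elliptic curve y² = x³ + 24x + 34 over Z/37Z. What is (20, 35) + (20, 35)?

tangent at (20, 35): λ = (3·20² + 24)/(2·35) ≡ 3/33. 33⁻¹ ≡ 9 (mod 37) since 33·9 = 297 ≡ 1, so λ ≡ 3·9 ≡ 27.
  x = λ² - 20 - 20 = 729 - 40 ≡ 23; y = λ·(20 - 23) - 35 ≡ 32. → (23, 32)

(23, 32)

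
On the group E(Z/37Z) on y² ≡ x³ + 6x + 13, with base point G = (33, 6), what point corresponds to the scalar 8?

Double-and-add on 8 = (1000)₂. Start with G = (33, 6) for the leading 1-bit.
double: tangent at (33, 6): λ = (3·33² + 6)/(2·6) ≡ 17/12. 12⁻¹ ≡ 34 (mod 37) since 12·34 = 408 ≡ 1, so λ ≡ 17·34 ≡ 23.
  x = λ² - 33 - 33 = 529 - 66 ≡ 19; y = λ·(33 - 19) - 6 ≡ 20. → (19, 20)
double: tangent at (19, 20): λ = (3·19² + 6)/(2·20) ≡ 16/3. 3⁻¹ ≡ 25 (mod 37) since 3·25 = 75 ≡ 1, so λ ≡ 16·25 ≡ 30.
  x = λ² - 19 - 19 = 900 - 38 ≡ 11; y = λ·(19 - 11) - 20 ≡ 35. → (11, 35)
double: tangent at (11, 35): λ = (3·11² + 6)/(2·35) ≡ 36/33. 33⁻¹ ≡ 9 (mod 37) since 33·9 = 297 ≡ 1, so λ ≡ 36·9 ≡ 28.
  x = λ² - 11 - 11 = 784 - 22 ≡ 22; y = λ·(11 - 22) - 35 ≡ 27. → (22, 27)

(22, 27)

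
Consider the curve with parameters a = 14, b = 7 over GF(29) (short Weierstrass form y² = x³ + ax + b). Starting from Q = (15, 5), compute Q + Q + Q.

(0, 6)

Repeated addition: build up to 3Q.
2Q: tangent at (15, 5): λ = (3·15² + 14)/(2·5) ≡ 22/10. 10⁻¹ ≡ 3 (mod 29), so λ ≡ 22·3 ≡ 8.
  x = λ² - 15 - 15 = 64 - 30 ≡ 5; y = λ·(15 - 5) - 5 ≡ 17. → (5, 17)
3Q: (5, 17) + (15, 5). λ = (5 - 17)/(15 - 5) ≡ 17/10 mod 29. 10⁻¹ ≡ 3 (mod 29), so λ ≡ 22.
  x = λ² - 5 - 15 = 484 - 20 ≡ 0; y = λ·(5 - 0) - 17 ≡ 6. → (0, 6)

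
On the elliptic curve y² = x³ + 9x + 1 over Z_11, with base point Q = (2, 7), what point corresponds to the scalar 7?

Repeated addition: build up to 7Q.
2Q: tangent at (2, 7): λ = (3·2² + 9)/(2·7) ≡ 10/3. 3⁻¹ ≡ 4 (mod 11), so λ ≡ 10·4 ≡ 7.
  x = λ² - 2 - 2 = 49 - 4 ≡ 1; y = λ·(2 - 1) - 7 ≡ 0. → (1, 0)
3Q: (1, 0) + (2, 7). λ = (7 - 0)/(2 - 1) ≡ 7/1 mod 11. 1⁻¹ ≡ 1 (mod 11), so λ ≡ 7.
  x = λ² - 1 - 2 = 49 - 3 ≡ 2; y = λ·(1 - 2) - 0 ≡ 4. → (2, 4)
4Q: (2, 4) + (2, 7): same x and y₁ ≡ -y₂, so the sum is the point at infinity.
5Q: the point at infinity + (2, 7) = (2, 7) (identity).
6Q: tangent at (2, 7): λ = (3·2² + 9)/(2·7) ≡ 10/3. 3⁻¹ ≡ 4 (mod 11), so λ ≡ 10·4 ≡ 7.
  x = λ² - 2 - 2 = 49 - 4 ≡ 1; y = λ·(2 - 1) - 7 ≡ 0. → (1, 0)
7Q: (1, 0) + (2, 7). λ = (7 - 0)/(2 - 1) ≡ 7/1 mod 11. 1⁻¹ ≡ 1 (mod 11), so λ ≡ 7.
  x = λ² - 1 - 2 = 49 - 3 ≡ 2; y = λ·(1 - 2) - 0 ≡ 4. → (2, 4)

(2, 4)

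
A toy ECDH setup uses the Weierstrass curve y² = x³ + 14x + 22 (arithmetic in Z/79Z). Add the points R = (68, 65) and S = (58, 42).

(68, 65) + (58, 42). λ = (42 - 65)/(58 - 68) ≡ 56/69 mod 79. 69⁻¹ ≡ 71 (mod 79), so λ ≡ 26.
  x = λ² - 68 - 58 = 676 - 126 ≡ 76; y = λ·(68 - 76) - 65 ≡ 43. → (76, 43)

(76, 43)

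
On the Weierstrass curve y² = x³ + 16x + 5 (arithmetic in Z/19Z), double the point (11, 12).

tangent at (11, 12): λ = (3·11² + 16)/(2·12) ≡ 18/5. 5⁻¹ ≡ 4 (mod 19), so λ ≡ 18·4 ≡ 15.
  x = λ² - 11 - 11 = 225 - 22 ≡ 13; y = λ·(11 - 13) - 12 ≡ 15. → (13, 15)

(13, 15)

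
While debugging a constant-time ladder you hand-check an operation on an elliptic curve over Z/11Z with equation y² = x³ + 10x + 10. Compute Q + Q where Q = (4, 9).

(7, 7)

tangent at (4, 9): λ = (3·4² + 10)/(2·9) ≡ 3/7. 7⁻¹ ≡ 8 (mod 11) since 7·8 = 56 ≡ 1, so λ ≡ 3·8 ≡ 2.
  x = λ² - 4 - 4 = 4 - 8 ≡ 7; y = λ·(4 - 7) - 9 ≡ 7. → (7, 7)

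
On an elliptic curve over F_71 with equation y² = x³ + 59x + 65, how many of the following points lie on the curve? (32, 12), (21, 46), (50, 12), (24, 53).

4

(32, 12): 12² ≡ 2, rhs ≡ 2 → on.
(21, 46): 46² ≡ 57, rhs ≡ 57 → on.
(50, 12): 12² ≡ 2, rhs ≡ 2 → on.
(24, 53): 53² ≡ 40, rhs ≡ 40 → on.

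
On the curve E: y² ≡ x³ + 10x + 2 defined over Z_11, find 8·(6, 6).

Write P = (6, 6).
Double-and-add on 8 = (1000)₂. Start with P = (6, 6) for the leading 1-bit.
double: tangent at (6, 6): λ = (3·6² + 10)/(2·6) ≡ 8/1. 1⁻¹ ≡ 1 (mod 11) since 1·1 = 1 ≡ 1, so λ ≡ 8·1 ≡ 8.
  x = λ² - 6 - 6 = 64 - 12 ≡ 8; y = λ·(6 - 8) - 6 ≡ 0. → (8, 0)
double: (8, 0) + (8, 0): same x and y₁ ≡ -y₂, so the sum is ∞.
double: ∞ + ∞ = ∞ (identity).

O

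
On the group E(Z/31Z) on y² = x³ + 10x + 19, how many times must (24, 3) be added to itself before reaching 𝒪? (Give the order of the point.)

9

2P: tangent at (24, 3): λ = (3·24² + 10)/(2·3) ≡ 2/6. 6⁻¹ ≡ 26 (mod 31), so λ ≡ 2·26 ≡ 21.
  x = λ² - 24 - 24 = 441 - 48 ≡ 21; y = λ·(24 - 21) - 3 ≡ 29. → (21, 29)
3P: (21, 29) + (24, 3). λ = (3 - 29)/(24 - 21) ≡ 5/3 mod 31. 3⁻¹ ≡ 21 (mod 31), so λ ≡ 12.
  x = λ² - 21 - 24 = 144 - 45 ≡ 6; y = λ·(21 - 6) - 29 ≡ 27. → (6, 27)
4P: (6, 27) + (24, 3). λ = (3 - 27)/(24 - 6) ≡ 7/18 mod 31. 18⁻¹ ≡ 19 (mod 31) since 18·19 = 342 ≡ 1, so λ ≡ 9.
  x = λ² - 6 - 24 = 81 - 30 ≡ 20; y = λ·(6 - 20) - 27 ≡ 2. → (20, 2)
5P: (20, 2) + (24, 3). λ = (3 - 2)/(24 - 20) ≡ 1/4 mod 31. 4⁻¹ ≡ 8 (mod 31), so λ ≡ 8.
  x = λ² - 20 - 24 = 64 - 44 ≡ 20; y = λ·(20 - 20) - 2 ≡ 29. → (20, 29)
6P: (20, 29) + (24, 3). λ = (3 - 29)/(24 - 20) ≡ 5/4 mod 31. 4⁻¹ ≡ 8 (mod 31) since 4·8 = 32 ≡ 1, so λ ≡ 9.
  x = λ² - 20 - 24 = 81 - 44 ≡ 6; y = λ·(20 - 6) - 29 ≡ 4. → (6, 4)
7P: (6, 4) + (24, 3). λ = (3 - 4)/(24 - 6) ≡ 30/18 mod 31. 18⁻¹ ≡ 19 (mod 31), so λ ≡ 12.
  x = λ² - 6 - 24 = 144 - 30 ≡ 21; y = λ·(6 - 21) - 4 ≡ 2. → (21, 2)
8P: (21, 2) + (24, 3). λ = (3 - 2)/(24 - 21) ≡ 1/3 mod 31. 3⁻¹ ≡ 21 (mod 31) since 3·21 = 63 ≡ 1, so λ ≡ 21.
  x = λ² - 21 - 24 = 441 - 45 ≡ 24; y = λ·(21 - 24) - 2 ≡ 28. → (24, 28)
9P: (24, 28) + (24, 3): same x and y₁ ≡ -y₂, so the sum is 𝒪.
9P = 𝒪, so the order is 9.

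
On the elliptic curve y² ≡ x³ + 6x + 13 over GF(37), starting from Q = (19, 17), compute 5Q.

(22, 27)

Double-and-add on 5 = (101)₂. Start with Q = (19, 17) for the leading 1-bit.
double: tangent at (19, 17): λ = (3·19² + 6)/(2·17) ≡ 16/34. 34⁻¹ ≡ 12 (mod 37) since 34·12 = 408 ≡ 1, so λ ≡ 16·12 ≡ 7.
  x = λ² - 19 - 19 = 49 - 38 ≡ 11; y = λ·(19 - 11) - 17 ≡ 2. → (11, 2)
double: tangent at (11, 2): λ = (3·11² + 6)/(2·2) ≡ 36/4. 4⁻¹ ≡ 28 (mod 37), so λ ≡ 36·28 ≡ 9.
  x = λ² - 11 - 11 = 81 - 22 ≡ 22; y = λ·(11 - 22) - 2 ≡ 10. → (22, 10)
add Q: (22, 10) + (19, 17). λ = (17 - 10)/(19 - 22) ≡ 7/34 mod 37. 34⁻¹ ≡ 12 (mod 37), so λ ≡ 10.
  x = λ² - 22 - 19 = 100 - 41 ≡ 22; y = λ·(22 - 22) - 10 ≡ 27. → (22, 27)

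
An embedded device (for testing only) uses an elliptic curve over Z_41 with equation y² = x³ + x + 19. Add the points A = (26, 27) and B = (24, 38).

(26, 27) + (24, 38). λ = (38 - 27)/(24 - 26) ≡ 11/39 mod 41. 39⁻¹ ≡ 20 (mod 41), so λ ≡ 15.
  x = λ² - 26 - 24 = 225 - 50 ≡ 11; y = λ·(26 - 11) - 27 ≡ 34. → (11, 34)

(11, 34)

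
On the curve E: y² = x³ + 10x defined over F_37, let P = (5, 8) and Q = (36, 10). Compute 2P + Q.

First 2P:
Repeated addition: build up to 2P.
2P: tangent at (5, 8): λ = (3·5² + 10)/(2·8) ≡ 11/16. 16⁻¹ ≡ 7 (mod 37), so λ ≡ 11·7 ≡ 3.
  x = λ² - 5 - 5 = 9 - 10 ≡ 36; y = λ·(5 - 36) - 8 ≡ 10. → (36, 10)
2P = (36, 10).
Finally 2P + Q:
tangent at (36, 10): λ = (3·36² + 10)/(2·10) ≡ 13/20. 20⁻¹ ≡ 13 (mod 37) since 20·13 = 260 ≡ 1, so λ ≡ 13·13 ≡ 21.
  x = λ² - 36 - 36 = 441 - 72 ≡ 36; y = λ·(36 - 36) - 10 ≡ 27. → (36, 27)

(36, 27)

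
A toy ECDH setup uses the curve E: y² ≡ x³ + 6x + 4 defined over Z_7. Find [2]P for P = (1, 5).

tangent at (1, 5): λ = (3·1² + 6)/(2·5) ≡ 2/3. 3⁻¹ ≡ 5 (mod 7) since 3·5 = 15 ≡ 1, so λ ≡ 2·5 ≡ 3.
  x = λ² - 1 - 1 = 9 - 2 ≡ 0; y = λ·(1 - 0) - 5 ≡ 5. → (0, 5)

(0, 5)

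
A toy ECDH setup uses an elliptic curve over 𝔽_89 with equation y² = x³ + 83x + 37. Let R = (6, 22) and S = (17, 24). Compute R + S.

(6, 22) + (17, 24). λ = (24 - 22)/(17 - 6) ≡ 2/11 mod 89. 11⁻¹ ≡ 81 (mod 89), so λ ≡ 73.
  x = λ² - 6 - 17 = 5329 - 23 ≡ 55; y = λ·(6 - 55) - 22 ≡ 50. → (55, 50)

(55, 50)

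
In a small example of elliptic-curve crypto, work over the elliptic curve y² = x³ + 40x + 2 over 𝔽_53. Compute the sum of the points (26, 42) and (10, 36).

(26, 42) + (10, 36). λ = (36 - 42)/(10 - 26) ≡ 47/37 mod 53. 37⁻¹ ≡ 43 (mod 53) since 37·43 = 1591 ≡ 1, so λ ≡ 7.
  x = λ² - 26 - 10 = 49 - 36 ≡ 13; y = λ·(26 - 13) - 42 ≡ 49. → (13, 49)

(13, 49)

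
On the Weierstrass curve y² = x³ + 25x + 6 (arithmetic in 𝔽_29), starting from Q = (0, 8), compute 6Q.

(8, 14)

Double-and-add on 6 = (110)₂. Start with Q = (0, 8) for the leading 1-bit.
double: tangent at (0, 8): λ = (3·0² + 25)/(2·8) ≡ 25/16. 16⁻¹ ≡ 20 (mod 29), so λ ≡ 25·20 ≡ 7.
  x = λ² - 0 - 0 = 49 - 0 ≡ 20; y = λ·(0 - 20) - 8 ≡ 26. → (20, 26)
add Q: (20, 26) + (0, 8). λ = (8 - 26)/(0 - 20) ≡ 11/9 mod 29. 9⁻¹ ≡ 13 (mod 29) since 9·13 = 117 ≡ 1, so λ ≡ 27.
  x = λ² - 20 - 0 = 729 - 20 ≡ 13; y = λ·(20 - 13) - 26 ≡ 18. → (13, 18)
double: tangent at (13, 18): λ = (3·13² + 25)/(2·18) ≡ 10/7. 7⁻¹ ≡ 25 (mod 29) since 7·25 = 175 ≡ 1, so λ ≡ 10·25 ≡ 18.
  x = λ² - 13 - 13 = 324 - 26 ≡ 8; y = λ·(13 - 8) - 18 ≡ 14. → (8, 14)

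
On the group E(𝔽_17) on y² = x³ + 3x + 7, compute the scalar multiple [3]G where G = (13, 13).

Repeated addition: build up to 3G.
2G: tangent at (13, 13): λ = (3·13² + 3)/(2·13) ≡ 0/9. 9⁻¹ ≡ 2 (mod 17) since 9·2 = 18 ≡ 1, so λ ≡ 0·2 ≡ 0.
  x = λ² - 13 - 13 = 0 - 26 ≡ 8; y = λ·(13 - 8) - 13 ≡ 4. → (8, 4)
3G: (8, 4) + (13, 13). λ = (13 - 4)/(13 - 8) ≡ 9/5 mod 17. 5⁻¹ ≡ 7 (mod 17), so λ ≡ 12.
  x = λ² - 8 - 13 = 144 - 21 ≡ 4; y = λ·(8 - 4) - 4 ≡ 10. → (4, 10)

(4, 10)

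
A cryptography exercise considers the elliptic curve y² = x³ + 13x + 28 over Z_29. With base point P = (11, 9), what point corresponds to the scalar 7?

(1, 19)

Double-and-add on 7 = (111)₂. Start with P = (11, 9) for the leading 1-bit.
double: tangent at (11, 9): λ = (3·11² + 13)/(2·9) ≡ 28/18. 18⁻¹ ≡ 21 (mod 29), so λ ≡ 28·21 ≡ 8.
  x = λ² - 11 - 11 = 64 - 22 ≡ 13; y = λ·(11 - 13) - 9 ≡ 4. → (13, 4)
add P: (13, 4) + (11, 9). λ = (9 - 4)/(11 - 13) ≡ 5/27 mod 29. 27⁻¹ ≡ 14 (mod 29), so λ ≡ 12.
  x = λ² - 13 - 11 = 144 - 24 ≡ 4; y = λ·(13 - 4) - 4 ≡ 17. → (4, 17)
double: tangent at (4, 17): λ = (3·4² + 13)/(2·17) ≡ 3/5. 5⁻¹ ≡ 6 (mod 29) since 5·6 = 30 ≡ 1, so λ ≡ 3·6 ≡ 18.
  x = λ² - 4 - 4 = 324 - 8 ≡ 26; y = λ·(4 - 26) - 17 ≡ 22. → (26, 22)
add P: (26, 22) + (11, 9). λ = (9 - 22)/(11 - 26) ≡ 16/14 mod 29. 14⁻¹ ≡ 27 (mod 29) since 14·27 = 378 ≡ 1, so λ ≡ 26.
  x = λ² - 26 - 11 = 676 - 37 ≡ 1; y = λ·(26 - 1) - 22 ≡ 19. → (1, 19)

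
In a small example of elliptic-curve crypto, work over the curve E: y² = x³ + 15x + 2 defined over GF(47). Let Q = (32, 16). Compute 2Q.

tangent at (32, 16): λ = (3·32² + 15)/(2·16) ≡ 32/32. 32⁻¹ ≡ 25 (mod 47), so λ ≡ 32·25 ≡ 1.
  x = λ² - 32 - 32 = 1 - 64 ≡ 31; y = λ·(32 - 31) - 16 ≡ 32. → (31, 32)

(31, 32)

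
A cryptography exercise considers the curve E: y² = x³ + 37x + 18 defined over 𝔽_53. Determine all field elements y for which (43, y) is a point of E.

x³ + 37x + 18 = 81116 ≡ 26 (mod 53).
26 is a non-residue mod 53; no y exists.

none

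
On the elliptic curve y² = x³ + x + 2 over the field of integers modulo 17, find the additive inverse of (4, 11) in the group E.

-(4, 11) = (4, -11 mod 17) = (4, 6).

(4, 6)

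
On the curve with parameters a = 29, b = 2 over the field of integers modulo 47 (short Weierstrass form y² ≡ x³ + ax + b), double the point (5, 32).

tangent at (5, 32): λ = (3·5² + 29)/(2·32) ≡ 10/17. 17⁻¹ ≡ 36 (mod 47), so λ ≡ 10·36 ≡ 31.
  x = λ² - 5 - 5 = 961 - 10 ≡ 11; y = λ·(5 - 11) - 32 ≡ 17. → (11, 17)

(11, 17)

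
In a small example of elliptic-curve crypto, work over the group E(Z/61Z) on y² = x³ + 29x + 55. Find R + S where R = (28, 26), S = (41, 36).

(28, 26) + (41, 36). λ = (36 - 26)/(41 - 28) ≡ 10/13 mod 61. 13⁻¹ ≡ 47 (mod 61), so λ ≡ 43.
  x = λ² - 28 - 41 = 1849 - 69 ≡ 11; y = λ·(28 - 11) - 26 ≡ 34. → (11, 34)

(11, 34)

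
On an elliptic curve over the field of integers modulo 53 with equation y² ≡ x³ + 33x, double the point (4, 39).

tangent at (4, 39): λ = (3·4² + 33)/(2·39) ≡ 28/25. 25⁻¹ ≡ 17 (mod 53) since 25·17 = 425 ≡ 1, so λ ≡ 28·17 ≡ 52.
  x = λ² - 4 - 4 = 2704 - 8 ≡ 46; y = λ·(4 - 46) - 39 ≡ 3. → (46, 3)

(46, 3)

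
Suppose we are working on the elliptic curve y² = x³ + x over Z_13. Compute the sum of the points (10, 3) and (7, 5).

(10, 3) + (7, 5). λ = (5 - 3)/(7 - 10) ≡ 2/10 mod 13. 10⁻¹ ≡ 4 (mod 13), so λ ≡ 8.
  x = λ² - 10 - 7 = 64 - 17 ≡ 8; y = λ·(10 - 8) - 3 ≡ 0. → (8, 0)

(8, 0)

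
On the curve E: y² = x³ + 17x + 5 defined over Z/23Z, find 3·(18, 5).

(21, 20)

Write P = (18, 5).
Repeated addition: build up to 3P.
2P: tangent at (18, 5): λ = (3·18² + 17)/(2·5) ≡ 0/10. 10⁻¹ ≡ 7 (mod 23) since 10·7 = 70 ≡ 1, so λ ≡ 0·7 ≡ 0.
  x = λ² - 18 - 18 = 0 - 36 ≡ 10; y = λ·(18 - 10) - 5 ≡ 18. → (10, 18)
3P: (10, 18) + (18, 5). λ = (5 - 18)/(18 - 10) ≡ 10/8 mod 23. 8⁻¹ ≡ 3 (mod 23) since 8·3 = 24 ≡ 1, so λ ≡ 7.
  x = λ² - 10 - 18 = 49 - 28 ≡ 21; y = λ·(10 - 21) - 18 ≡ 20. → (21, 20)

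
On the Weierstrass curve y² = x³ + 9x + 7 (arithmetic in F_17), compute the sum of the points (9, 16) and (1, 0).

(9, 16) + (1, 0). λ = (0 - 16)/(1 - 9) ≡ 1/9 mod 17. 9⁻¹ ≡ 2 (mod 17) since 9·2 = 18 ≡ 1, so λ ≡ 2.
  x = λ² - 9 - 1 = 4 - 10 ≡ 11; y = λ·(9 - 11) - 16 ≡ 14. → (11, 14)

(11, 14)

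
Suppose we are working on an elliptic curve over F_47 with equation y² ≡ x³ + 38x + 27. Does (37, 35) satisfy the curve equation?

y² = 35² ≡ 3; x³ + 38x + 27 = 52086 ≡ 10 (mod 47). 3 ≠ 10.

no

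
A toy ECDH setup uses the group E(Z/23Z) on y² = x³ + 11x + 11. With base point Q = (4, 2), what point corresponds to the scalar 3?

O

Repeated addition: build up to 3Q.
2Q: tangent at (4, 2): λ = (3·4² + 11)/(2·2) ≡ 13/4. 4⁻¹ ≡ 6 (mod 23) since 4·6 = 24 ≡ 1, so λ ≡ 13·6 ≡ 9.
  x = λ² - 4 - 4 = 81 - 8 ≡ 4; y = λ·(4 - 4) - 2 ≡ 21. → (4, 21)
3Q: (4, 21) + (4, 2): same x and y₁ ≡ -y₂, so the sum is ∞.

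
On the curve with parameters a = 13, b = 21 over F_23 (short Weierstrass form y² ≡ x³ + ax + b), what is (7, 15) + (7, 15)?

tangent at (7, 15): λ = (3·7² + 13)/(2·15) ≡ 22/7. 7⁻¹ ≡ 10 (mod 23), so λ ≡ 22·10 ≡ 13.
  x = λ² - 7 - 7 = 169 - 14 ≡ 17; y = λ·(7 - 17) - 15 ≡ 16. → (17, 16)

(17, 16)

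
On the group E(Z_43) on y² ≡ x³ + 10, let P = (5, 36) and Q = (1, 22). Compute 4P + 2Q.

First 4P:
Double-and-add on 4 = (100)₂. Start with P = (5, 36) for the leading 1-bit.
double: tangent at (5, 36): λ = (3·5² + 0)/(2·36) ≡ 32/29. 29⁻¹ ≡ 3 (mod 43) since 29·3 = 87 ≡ 1, so λ ≡ 32·3 ≡ 10.
  x = λ² - 5 - 5 = 100 - 10 ≡ 4; y = λ·(5 - 4) - 36 ≡ 17. → (4, 17)
double: tangent at (4, 17): λ = (3·4² + 0)/(2·17) ≡ 5/34. 34⁻¹ ≡ 19 (mod 43), so λ ≡ 5·19 ≡ 9.
  x = λ² - 4 - 4 = 81 - 8 ≡ 30; y = λ·(4 - 30) - 17 ≡ 7. → (30, 7)
4P = (30, 7).
Next 2Q:
Repeated addition: build up to 2Q.
2Q: tangent at (1, 22): λ = (3·1² + 0)/(2·22) ≡ 3/1. 1⁻¹ ≡ 1 (mod 43), so λ ≡ 3·1 ≡ 3.
  x = λ² - 1 - 1 = 9 - 2 ≡ 7; y = λ·(1 - 7) - 22 ≡ 3. → (7, 3)
2Q = (7, 3).
Finally 4P + 2Q:
(30, 7) + (7, 3). λ = (3 - 7)/(7 - 30) ≡ 39/20 mod 43. 20⁻¹ ≡ 28 (mod 43), so λ ≡ 17.
  x = λ² - 30 - 7 = 289 - 37 ≡ 37; y = λ·(30 - 37) - 7 ≡ 3. → (37, 3)

(37, 3)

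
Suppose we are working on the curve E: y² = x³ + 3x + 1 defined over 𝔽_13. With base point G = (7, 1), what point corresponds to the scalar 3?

Repeated addition: build up to 3G.
2G: tangent at (7, 1): λ = (3·7² + 3)/(2·1) ≡ 7/2. 2⁻¹ ≡ 7 (mod 13), so λ ≡ 7·7 ≡ 10.
  x = λ² - 7 - 7 = 100 - 14 ≡ 8; y = λ·(7 - 8) - 1 ≡ 2. → (8, 2)
3G: (8, 2) + (7, 1). λ = (1 - 2)/(7 - 8) ≡ 12/12 mod 13. 12⁻¹ ≡ 12 (mod 13), so λ ≡ 1.
  x = λ² - 8 - 7 = 1 - 15 ≡ 12; y = λ·(8 - 12) - 2 ≡ 7. → (12, 7)

(12, 7)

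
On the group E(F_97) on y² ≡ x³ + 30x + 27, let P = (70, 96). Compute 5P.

Repeated addition: build up to 5P.
2P: tangent at (70, 96): λ = (3·70² + 30)/(2·96) ≡ 83/95. 95⁻¹ ≡ 48 (mod 97), so λ ≡ 83·48 ≡ 7.
  x = λ² - 70 - 70 = 49 - 140 ≡ 6; y = λ·(70 - 6) - 96 ≡ 61. → (6, 61)
3P: (6, 61) + (70, 96). λ = (96 - 61)/(70 - 6) ≡ 35/64 mod 97. 64⁻¹ ≡ 47 (mod 97) since 64·47 = 3008 ≡ 1, so λ ≡ 93.
  x = λ² - 6 - 70 = 8649 - 76 ≡ 37; y = λ·(6 - 37) - 61 ≡ 63. → (37, 63)
4P: (37, 63) + (70, 96). λ = (96 - 63)/(70 - 37) ≡ 33/33 mod 97. 33⁻¹ ≡ 50 (mod 97), so λ ≡ 1.
  x = λ² - 37 - 70 = 1 - 107 ≡ 88; y = λ·(37 - 88) - 63 ≡ 80. → (88, 80)
5P: (88, 80) + (70, 96). λ = (96 - 80)/(70 - 88) ≡ 16/79 mod 97. 79⁻¹ ≡ 70 (mod 97) since 79·70 = 5530 ≡ 1, so λ ≡ 53.
  x = λ² - 88 - 70 = 2809 - 158 ≡ 32; y = λ·(88 - 32) - 80 ≡ 75. → (32, 75)

(32, 75)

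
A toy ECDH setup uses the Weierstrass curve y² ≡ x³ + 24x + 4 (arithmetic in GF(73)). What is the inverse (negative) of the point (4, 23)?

-(4, 23) = (4, -23 mod 73) = (4, 50).

(4, 50)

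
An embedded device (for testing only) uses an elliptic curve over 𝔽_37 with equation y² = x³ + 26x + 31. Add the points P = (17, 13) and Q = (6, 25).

(17, 13) + (6, 25). λ = (25 - 13)/(6 - 17) ≡ 12/26 mod 37. 26⁻¹ ≡ 10 (mod 37), so λ ≡ 9.
  x = λ² - 17 - 6 = 81 - 23 ≡ 21; y = λ·(17 - 21) - 13 ≡ 25. → (21, 25)

(21, 25)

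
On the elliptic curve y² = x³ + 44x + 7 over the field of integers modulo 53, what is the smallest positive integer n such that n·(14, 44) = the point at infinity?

2P: tangent at (14, 44): λ = (3·14² + 44)/(2·44) ≡ 49/35. 35⁻¹ ≡ 50 (mod 53), so λ ≡ 49·50 ≡ 12.
  x = λ² - 14 - 14 = 144 - 28 ≡ 10; y = λ·(14 - 10) - 44 ≡ 4. → (10, 4)
3P: (10, 4) + (14, 44). λ = (44 - 4)/(14 - 10) ≡ 40/4 mod 53. 4⁻¹ ≡ 40 (mod 53), so λ ≡ 10.
  x = λ² - 10 - 14 = 100 - 24 ≡ 23; y = λ·(10 - 23) - 4 ≡ 25. → (23, 25)
4P: (23, 25) + (14, 44). λ = (44 - 25)/(14 - 23) ≡ 19/44 mod 53. 44⁻¹ ≡ 47 (mod 53), so λ ≡ 45.
  x = λ² - 23 - 14 = 2025 - 37 ≡ 27; y = λ·(23 - 27) - 25 ≡ 7. → (27, 7)
5P: (27, 7) + (14, 44). λ = (44 - 7)/(14 - 27) ≡ 37/40 mod 53. 40⁻¹ ≡ 4 (mod 53) since 40·4 = 160 ≡ 1, so λ ≡ 42.
  x = λ² - 27 - 14 = 1764 - 41 ≡ 27; y = λ·(27 - 27) - 7 ≡ 46. → (27, 46)
6P: (27, 46) + (14, 44). λ = (44 - 46)/(14 - 27) ≡ 51/40 mod 53. 40⁻¹ ≡ 4 (mod 53), so λ ≡ 45.
  x = λ² - 27 - 14 = 2025 - 41 ≡ 23; y = λ·(27 - 23) - 46 ≡ 28. → (23, 28)
7P: (23, 28) + (14, 44). λ = (44 - 28)/(14 - 23) ≡ 16/44 mod 53. 44⁻¹ ≡ 47 (mod 53) since 44·47 = 2068 ≡ 1, so λ ≡ 10.
  x = λ² - 23 - 14 = 100 - 37 ≡ 10; y = λ·(23 - 10) - 28 ≡ 49. → (10, 49)
8P: (10, 49) + (14, 44). λ = (44 - 49)/(14 - 10) ≡ 48/4 mod 53. 4⁻¹ ≡ 40 (mod 53) since 4·40 = 160 ≡ 1, so λ ≡ 12.
  x = λ² - 10 - 14 = 144 - 24 ≡ 14; y = λ·(10 - 14) - 49 ≡ 9. → (14, 9)
9P: (14, 9) + (14, 44): same x and y₁ ≡ -y₂, so the sum is the point at infinity.
9P = the point at infinity, so the order is 9.

9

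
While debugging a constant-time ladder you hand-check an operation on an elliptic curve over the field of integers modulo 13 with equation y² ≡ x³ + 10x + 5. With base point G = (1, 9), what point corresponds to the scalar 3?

Repeated addition: build up to 3G.
2G: tangent at (1, 9): λ = (3·1² + 10)/(2·9) ≡ 0/5. 5⁻¹ ≡ 8 (mod 13), so λ ≡ 0·8 ≡ 0.
  x = λ² - 1 - 1 = 0 - 2 ≡ 11; y = λ·(1 - 11) - 9 ≡ 4. → (11, 4)
3G: (11, 4) + (1, 9). λ = (9 - 4)/(1 - 11) ≡ 5/3 mod 13. 3⁻¹ ≡ 9 (mod 13), so λ ≡ 6.
  x = λ² - 11 - 1 = 36 - 12 ≡ 11; y = λ·(11 - 11) - 4 ≡ 9. → (11, 9)

(11, 9)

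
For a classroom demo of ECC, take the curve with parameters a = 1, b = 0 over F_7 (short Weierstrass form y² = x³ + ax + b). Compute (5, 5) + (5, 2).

O

The two points share x = 5 and their y-coordinates satisfy 5 + 2 ≡ 0 (mod 7), so they are inverses. Their sum is ∞.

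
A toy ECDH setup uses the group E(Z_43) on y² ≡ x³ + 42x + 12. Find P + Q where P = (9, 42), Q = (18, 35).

(9, 42) + (18, 35). λ = (35 - 42)/(18 - 9) ≡ 36/9 mod 43. 9⁻¹ ≡ 24 (mod 43) since 9·24 = 216 ≡ 1, so λ ≡ 4.
  x = λ² - 9 - 18 = 16 - 27 ≡ 32; y = λ·(9 - 32) - 42 ≡ 38. → (32, 38)

(32, 38)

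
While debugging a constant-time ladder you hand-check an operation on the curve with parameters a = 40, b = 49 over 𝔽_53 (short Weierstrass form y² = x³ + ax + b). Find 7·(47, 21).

(24, 24)

Write P = (47, 21).
Double-and-add on 7 = (111)₂. Start with P = (47, 21) for the leading 1-bit.
double: tangent at (47, 21): λ = (3·47² + 40)/(2·21) ≡ 42/42. 42⁻¹ ≡ 24 (mod 53), so λ ≡ 42·24 ≡ 1.
  x = λ² - 47 - 47 = 1 - 94 ≡ 13; y = λ·(47 - 13) - 21 ≡ 13. → (13, 13)
add P: (13, 13) + (47, 21). λ = (21 - 13)/(47 - 13) ≡ 8/34 mod 53. 34⁻¹ ≡ 39 (mod 53) since 34·39 = 1326 ≡ 1, so λ ≡ 47.
  x = λ² - 13 - 47 = 2209 - 60 ≡ 29; y = λ·(13 - 29) - 13 ≡ 30. → (29, 30)
double: tangent at (29, 30): λ = (3·29² + 40)/(2·30) ≡ 19/7. 7⁻¹ ≡ 38 (mod 53) since 7·38 = 266 ≡ 1, so λ ≡ 19·38 ≡ 33.
  x = λ² - 29 - 29 = 1089 - 58 ≡ 24; y = λ·(29 - 24) - 30 ≡ 29. → (24, 29)
add P: (24, 29) + (47, 21). λ = (21 - 29)/(47 - 24) ≡ 45/23 mod 53. 23⁻¹ ≡ 30 (mod 53), so λ ≡ 25.
  x = λ² - 24 - 47 = 625 - 71 ≡ 24; y = λ·(24 - 24) - 29 ≡ 24. → (24, 24)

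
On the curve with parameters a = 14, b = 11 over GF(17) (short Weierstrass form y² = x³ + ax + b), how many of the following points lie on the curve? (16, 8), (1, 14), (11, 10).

2

(16, 8): 8² ≡ 13, rhs ≡ 13 → on.
(1, 14): 14² ≡ 9, rhs ≡ 9 → on.
(11, 10): 10² ≡ 15, rhs ≡ 0 → off.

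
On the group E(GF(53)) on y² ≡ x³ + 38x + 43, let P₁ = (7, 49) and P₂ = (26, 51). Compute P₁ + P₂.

(7, 49) + (26, 51). λ = (51 - 49)/(26 - 7) ≡ 2/19 mod 53. 19⁻¹ ≡ 14 (mod 53) since 19·14 = 266 ≡ 1, so λ ≡ 28.
  x = λ² - 7 - 26 = 784 - 33 ≡ 9; y = λ·(7 - 9) - 49 ≡ 1. → (9, 1)

(9, 1)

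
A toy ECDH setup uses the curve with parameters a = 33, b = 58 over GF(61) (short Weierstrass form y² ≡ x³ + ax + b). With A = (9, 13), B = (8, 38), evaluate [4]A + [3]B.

(38, 8)

First 4A:
Double-and-add on 4 = (100)₂. Start with A = (9, 13) for the leading 1-bit.
double: tangent at (9, 13): λ = (3·9² + 33)/(2·13) ≡ 32/26. 26⁻¹ ≡ 54 (mod 61) since 26·54 = 1404 ≡ 1, so λ ≡ 32·54 ≡ 20.
  x = λ² - 9 - 9 = 400 - 18 ≡ 16; y = λ·(9 - 16) - 13 ≡ 30. → (16, 30)
double: tangent at (16, 30): λ = (3·16² + 33)/(2·30) ≡ 8/60. 60⁻¹ ≡ 60 (mod 61) since 60·60 = 3600 ≡ 1, so λ ≡ 8·60 ≡ 53.
  x = λ² - 16 - 16 = 2809 - 32 ≡ 32; y = λ·(16 - 32) - 30 ≡ 37. → (32, 37)
4A = (32, 37).
Next 3B:
Repeated addition: build up to 3B.
2B: tangent at (8, 38): λ = (3·8² + 33)/(2·38) ≡ 42/15. 15⁻¹ ≡ 57 (mod 61), so λ ≡ 42·57 ≡ 15.
  x = λ² - 8 - 8 = 225 - 16 ≡ 26; y = λ·(8 - 26) - 38 ≡ 58. → (26, 58)
3B: (26, 58) + (8, 38). λ = (38 - 58)/(8 - 26) ≡ 41/43 mod 61. 43⁻¹ ≡ 44 (mod 61) since 43·44 = 1892 ≡ 1, so λ ≡ 35.
  x = λ² - 26 - 8 = 1225 - 34 ≡ 32; y = λ·(26 - 32) - 58 ≡ 37. → (32, 37)
3B = (32, 37).
Finally 4A + 3B:
tangent at (32, 37): λ = (3·32² + 33)/(2·37) ≡ 55/13. 13⁻¹ ≡ 47 (mod 61) since 13·47 = 611 ≡ 1, so λ ≡ 55·47 ≡ 23.
  x = λ² - 32 - 32 = 529 - 64 ≡ 38; y = λ·(32 - 38) - 37 ≡ 8. → (38, 8)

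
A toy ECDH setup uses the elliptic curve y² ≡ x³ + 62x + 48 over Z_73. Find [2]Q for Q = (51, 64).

(53, 15)

tangent at (51, 64): λ = (3·51² + 62)/(2·64) ≡ 54/55. 55⁻¹ ≡ 4 (mod 73) since 55·4 = 220 ≡ 1, so λ ≡ 54·4 ≡ 70.
  x = λ² - 51 - 51 = 4900 - 102 ≡ 53; y = λ·(51 - 53) - 64 ≡ 15. → (53, 15)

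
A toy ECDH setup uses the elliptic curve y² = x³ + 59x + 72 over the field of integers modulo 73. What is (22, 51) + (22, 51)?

tangent at (22, 51): λ = (3·22² + 59)/(2·51) ≡ 51/29. 29⁻¹ ≡ 68 (mod 73), so λ ≡ 51·68 ≡ 37.
  x = λ² - 22 - 22 = 1369 - 44 ≡ 11; y = λ·(22 - 11) - 51 ≡ 64. → (11, 64)

(11, 64)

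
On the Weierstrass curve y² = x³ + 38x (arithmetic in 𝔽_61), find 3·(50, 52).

Write P = (50, 52).
Repeated addition: build up to 3P.
2P: tangent at (50, 52): λ = (3·50² + 38)/(2·52) ≡ 35/43. 43⁻¹ ≡ 44 (mod 61), so λ ≡ 35·44 ≡ 15.
  x = λ² - 50 - 50 = 225 - 100 ≡ 3; y = λ·(50 - 3) - 52 ≡ 43. → (3, 43)
3P: (3, 43) + (50, 52). λ = (52 - 43)/(50 - 3) ≡ 9/47 mod 61. 47⁻¹ ≡ 13 (mod 61) since 47·13 = 611 ≡ 1, so λ ≡ 56.
  x = λ² - 3 - 50 = 3136 - 53 ≡ 33; y = λ·(3 - 33) - 43 ≡ 46. → (33, 46)

(33, 46)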